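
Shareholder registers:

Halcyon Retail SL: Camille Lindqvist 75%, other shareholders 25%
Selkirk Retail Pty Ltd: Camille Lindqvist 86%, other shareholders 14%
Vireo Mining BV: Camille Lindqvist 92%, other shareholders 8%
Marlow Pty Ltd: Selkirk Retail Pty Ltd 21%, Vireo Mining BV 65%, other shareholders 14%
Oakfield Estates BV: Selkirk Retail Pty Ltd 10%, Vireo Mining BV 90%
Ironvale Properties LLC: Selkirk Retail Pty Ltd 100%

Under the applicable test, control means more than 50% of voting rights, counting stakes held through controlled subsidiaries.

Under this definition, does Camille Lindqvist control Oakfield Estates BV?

Camille holds 86% of Selkirk, so Camille controls Selkirk.
Camille holds 92% of Vireo, so Camille controls Vireo.
Selkirk and Vireo together hold 10% + 90% = 100% of Oakfield, so Camille controls Oakfield.

Yes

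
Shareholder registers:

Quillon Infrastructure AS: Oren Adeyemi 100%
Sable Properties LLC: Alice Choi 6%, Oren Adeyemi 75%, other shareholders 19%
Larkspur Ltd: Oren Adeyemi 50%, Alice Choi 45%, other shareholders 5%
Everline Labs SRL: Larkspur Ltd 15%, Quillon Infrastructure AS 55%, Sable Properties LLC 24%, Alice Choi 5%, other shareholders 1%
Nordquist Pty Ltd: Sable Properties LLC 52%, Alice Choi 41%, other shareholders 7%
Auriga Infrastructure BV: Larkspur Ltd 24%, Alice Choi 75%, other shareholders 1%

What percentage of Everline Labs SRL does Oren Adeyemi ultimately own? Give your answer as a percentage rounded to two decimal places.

Oren reaches Everline along 3 paths.
Via Larkspur: 50% × 15% = 7.5%.
Via Quillon: 100% × 55% = 55%.
Via Sable: 75% × 24% = 18%.
Total: 7.5% + 55% + 18% = 80.5%.
Rounded: 80.50%.

80.50%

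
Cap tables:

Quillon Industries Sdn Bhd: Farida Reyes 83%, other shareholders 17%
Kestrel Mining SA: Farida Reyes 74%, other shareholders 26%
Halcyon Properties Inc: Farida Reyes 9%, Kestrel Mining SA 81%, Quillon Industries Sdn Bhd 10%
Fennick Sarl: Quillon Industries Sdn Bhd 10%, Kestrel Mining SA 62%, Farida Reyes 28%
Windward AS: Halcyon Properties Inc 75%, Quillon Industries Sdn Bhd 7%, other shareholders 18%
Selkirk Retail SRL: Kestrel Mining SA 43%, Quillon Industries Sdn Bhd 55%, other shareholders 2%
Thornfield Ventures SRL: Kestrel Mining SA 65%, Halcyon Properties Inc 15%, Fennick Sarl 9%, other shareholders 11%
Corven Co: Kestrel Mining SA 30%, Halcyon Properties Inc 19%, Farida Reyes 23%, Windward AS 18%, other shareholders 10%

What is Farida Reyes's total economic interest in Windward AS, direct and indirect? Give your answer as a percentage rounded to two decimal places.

Farida reaches Windward along 4 paths.
Via Halcyon: 9% × 75% = 6.75%.
Via Kestrel → Halcyon: 74% × 81% × 75% = 44.955%.
Via Quillon → Halcyon: 83% × 10% × 75% = 6.225%.
Via Quillon: 83% × 7% = 5.81%.
Total: 6.75% + 44.955% + 6.225% + 5.81% = 63.74%.

63.74%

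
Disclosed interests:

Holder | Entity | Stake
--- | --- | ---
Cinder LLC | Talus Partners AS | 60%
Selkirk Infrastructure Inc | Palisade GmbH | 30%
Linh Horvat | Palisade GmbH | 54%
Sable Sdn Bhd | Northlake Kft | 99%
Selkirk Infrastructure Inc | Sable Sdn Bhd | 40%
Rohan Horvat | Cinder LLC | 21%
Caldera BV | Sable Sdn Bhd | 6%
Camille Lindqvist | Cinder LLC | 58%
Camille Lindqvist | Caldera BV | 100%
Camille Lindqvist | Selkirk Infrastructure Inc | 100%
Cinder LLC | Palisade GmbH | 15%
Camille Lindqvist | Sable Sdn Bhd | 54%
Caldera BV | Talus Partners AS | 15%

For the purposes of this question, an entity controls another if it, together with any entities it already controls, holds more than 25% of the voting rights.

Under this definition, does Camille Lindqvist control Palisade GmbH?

Camille holds 100% of Selkirk, so Camille controls Selkirk.
Camille holds 58% of Cinder, so Camille controls Cinder.
Selkirk and Cinder together hold 30% + 15% = 45% of Palisade, so Camille controls Palisade.

Yes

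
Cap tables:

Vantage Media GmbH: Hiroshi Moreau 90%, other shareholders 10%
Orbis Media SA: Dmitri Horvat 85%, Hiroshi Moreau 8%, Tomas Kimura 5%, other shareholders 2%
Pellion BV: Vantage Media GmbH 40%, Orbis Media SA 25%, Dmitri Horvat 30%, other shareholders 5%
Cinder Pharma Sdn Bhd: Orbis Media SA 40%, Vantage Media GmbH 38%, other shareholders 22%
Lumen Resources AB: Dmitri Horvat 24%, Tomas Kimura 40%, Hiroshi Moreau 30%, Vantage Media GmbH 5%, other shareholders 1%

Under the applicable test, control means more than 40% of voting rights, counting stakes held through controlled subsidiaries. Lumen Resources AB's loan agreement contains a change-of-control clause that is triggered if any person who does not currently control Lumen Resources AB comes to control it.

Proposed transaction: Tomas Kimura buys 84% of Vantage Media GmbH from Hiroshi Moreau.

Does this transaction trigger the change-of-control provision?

Yes

The purchase adds only to Tomas's holdings (Hiroshi's stake shrinks), so Tomas is the only person who could newly come to control Lumen.
Tomas's largest direct stake is 40% in Lumen, which does not meet the threshold, so Tomas controls no company.
In Lumen, Tomas's side holds only 40%, not > 40%.
So before the transaction, Tomas does not control Lumen.
After the purchase, Tomas holds 84% of Vantage directly, and Hiroshi's stake falls to 6%.
Tomas holds 84% of Vantage, so Tomas controls Vantage.
Tomas and Vantage together hold 40% + 5% = 45% of Lumen, so Tomas controls Lumen.
Tomas did not control Lumen before and does after, so the clause is triggered.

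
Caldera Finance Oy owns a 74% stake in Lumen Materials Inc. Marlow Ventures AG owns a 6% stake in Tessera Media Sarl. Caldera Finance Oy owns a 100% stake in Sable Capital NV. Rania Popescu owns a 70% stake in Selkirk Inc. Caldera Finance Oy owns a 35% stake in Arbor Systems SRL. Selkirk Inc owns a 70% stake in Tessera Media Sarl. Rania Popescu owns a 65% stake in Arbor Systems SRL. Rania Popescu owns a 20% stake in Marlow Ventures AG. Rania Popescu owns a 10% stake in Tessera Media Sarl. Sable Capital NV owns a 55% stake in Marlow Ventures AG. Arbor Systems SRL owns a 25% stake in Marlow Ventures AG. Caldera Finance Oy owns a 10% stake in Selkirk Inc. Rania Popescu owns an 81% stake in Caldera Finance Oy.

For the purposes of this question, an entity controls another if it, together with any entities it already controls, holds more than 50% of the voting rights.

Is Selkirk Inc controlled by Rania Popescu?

Rania holds 81% of Caldera, so Rania controls Caldera.
Caldera and Rania together hold 10% + 70% = 80% of Selkirk, so Rania controls Selkirk.

Yes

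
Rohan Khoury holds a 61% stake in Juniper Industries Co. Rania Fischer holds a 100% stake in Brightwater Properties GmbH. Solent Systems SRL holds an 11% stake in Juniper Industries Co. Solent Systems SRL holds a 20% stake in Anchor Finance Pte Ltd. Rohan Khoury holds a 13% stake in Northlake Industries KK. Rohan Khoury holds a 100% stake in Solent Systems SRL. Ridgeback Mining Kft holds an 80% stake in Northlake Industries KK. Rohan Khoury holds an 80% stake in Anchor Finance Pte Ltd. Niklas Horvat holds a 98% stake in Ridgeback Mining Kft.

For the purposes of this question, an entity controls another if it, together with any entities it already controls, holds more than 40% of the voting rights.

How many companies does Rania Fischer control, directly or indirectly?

1

Rania holds 100% of Brightwater, so Rania controls Brightwater.
No other company's threshold is met.
Rania controls 1 company.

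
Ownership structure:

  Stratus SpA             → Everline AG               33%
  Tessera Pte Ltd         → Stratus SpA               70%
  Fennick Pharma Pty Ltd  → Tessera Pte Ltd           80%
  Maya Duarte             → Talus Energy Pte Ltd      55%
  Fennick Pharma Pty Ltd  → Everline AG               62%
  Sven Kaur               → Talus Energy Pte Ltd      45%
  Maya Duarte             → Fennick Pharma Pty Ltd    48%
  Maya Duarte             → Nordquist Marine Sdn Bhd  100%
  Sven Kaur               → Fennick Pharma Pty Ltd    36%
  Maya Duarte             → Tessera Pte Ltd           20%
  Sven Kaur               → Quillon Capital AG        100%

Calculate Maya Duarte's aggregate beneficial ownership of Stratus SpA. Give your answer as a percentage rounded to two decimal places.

Maya reaches Stratus along 2 paths.
Via Fennick → Tessera: 48% × 80% × 70% = 26.88%.
Via Tessera: 20% × 70% = 14%.
Total: 26.88% + 14% = 40.88%.

40.88%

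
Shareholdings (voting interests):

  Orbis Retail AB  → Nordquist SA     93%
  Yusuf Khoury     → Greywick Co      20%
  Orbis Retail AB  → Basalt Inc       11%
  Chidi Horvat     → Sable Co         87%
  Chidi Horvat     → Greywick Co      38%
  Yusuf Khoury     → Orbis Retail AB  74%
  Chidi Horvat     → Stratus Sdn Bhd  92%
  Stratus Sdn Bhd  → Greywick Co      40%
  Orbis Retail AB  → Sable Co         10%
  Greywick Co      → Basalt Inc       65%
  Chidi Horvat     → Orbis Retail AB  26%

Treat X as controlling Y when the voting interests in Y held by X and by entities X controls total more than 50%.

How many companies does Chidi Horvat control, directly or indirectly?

Chidi holds 92% of Stratus, so Chidi controls Stratus.
Chidi holds 87% of Sable, so Chidi controls Sable.
Chidi and Stratus together hold 38% + 40% = 78% of Greywick, so Chidi controls Greywick.
Greywick holds 65% of Basalt, so Chidi controls Basalt.
No other company's threshold is met.
Chidi controls 4 companies.

4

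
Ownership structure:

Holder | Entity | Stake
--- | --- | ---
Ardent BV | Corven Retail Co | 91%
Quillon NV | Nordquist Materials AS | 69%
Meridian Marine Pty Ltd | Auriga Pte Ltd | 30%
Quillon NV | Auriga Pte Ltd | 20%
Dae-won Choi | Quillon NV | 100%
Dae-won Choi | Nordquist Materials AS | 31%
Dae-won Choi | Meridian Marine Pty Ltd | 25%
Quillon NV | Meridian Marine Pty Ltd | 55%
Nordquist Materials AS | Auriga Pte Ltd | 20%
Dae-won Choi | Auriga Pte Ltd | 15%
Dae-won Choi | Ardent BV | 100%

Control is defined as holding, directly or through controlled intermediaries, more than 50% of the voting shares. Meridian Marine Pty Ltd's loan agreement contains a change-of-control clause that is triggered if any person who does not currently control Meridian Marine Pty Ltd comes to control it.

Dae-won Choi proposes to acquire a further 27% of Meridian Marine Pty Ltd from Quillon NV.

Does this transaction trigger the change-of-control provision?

No

The purchase adds only to Dae-won's holdings (Quillon's stake shrinks), so Dae-won is the only person who could newly come to control Meridian.
Dae-won holds 100% of Quillon, so Dae-won controls Quillon.
Quillon and Dae-won together hold 55% + 25% = 80% of Meridian, so Dae-won controls Meridian.
So Dae-won already controls Meridian before the transaction.
After the purchase, Dae-won's direct stake in Meridian rises to 25% + 27% = 52%, and Quillon's stake falls to 28%.
Dae-won controlled Meridian already, so this is not a new person acquiring control; every other person's position is unchanged or reduced.
No new person acquires control, so the clause is not triggered.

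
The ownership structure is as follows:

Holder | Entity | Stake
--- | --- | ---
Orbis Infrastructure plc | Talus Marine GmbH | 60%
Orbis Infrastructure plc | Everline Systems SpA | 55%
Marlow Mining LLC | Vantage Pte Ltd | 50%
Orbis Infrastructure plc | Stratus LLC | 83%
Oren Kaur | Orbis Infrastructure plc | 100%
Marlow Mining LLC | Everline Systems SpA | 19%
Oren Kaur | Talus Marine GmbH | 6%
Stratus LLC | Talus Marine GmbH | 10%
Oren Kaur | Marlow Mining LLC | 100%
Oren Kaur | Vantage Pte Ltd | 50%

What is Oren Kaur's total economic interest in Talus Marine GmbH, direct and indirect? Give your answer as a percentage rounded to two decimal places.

74.30%

Oren reaches Talus along 3 paths.
Via Orbis: 100% × 60% = 60%.
Direct stake: 6% = 6%.
Via Orbis → Stratus: 100% × 83% × 10% = 8.3%.
Total: 60% + 6% + 8.3% = 74.3%.
Rounded: 74.30%.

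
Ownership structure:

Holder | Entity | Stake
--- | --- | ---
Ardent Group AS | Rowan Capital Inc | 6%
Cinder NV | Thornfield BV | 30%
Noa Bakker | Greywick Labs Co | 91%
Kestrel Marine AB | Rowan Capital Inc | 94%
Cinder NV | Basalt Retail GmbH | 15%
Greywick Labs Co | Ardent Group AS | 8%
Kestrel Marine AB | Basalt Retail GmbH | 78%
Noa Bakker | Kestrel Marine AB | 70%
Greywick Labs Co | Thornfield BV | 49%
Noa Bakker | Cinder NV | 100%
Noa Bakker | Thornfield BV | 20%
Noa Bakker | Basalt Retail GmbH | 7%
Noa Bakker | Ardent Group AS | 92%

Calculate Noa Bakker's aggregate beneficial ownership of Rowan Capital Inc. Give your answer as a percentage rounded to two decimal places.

71.76%

Noa reaches Rowan along 3 paths.
Via Greywick → Ardent: 91% × 8% × 6% = 0.4368%.
Via Ardent: 92% × 6% = 5.52%.
Via Kestrel: 70% × 94% = 65.8%.
Total: 0.4368% + 5.52% + 65.8% = 71.7568%.
Rounded: 71.76%.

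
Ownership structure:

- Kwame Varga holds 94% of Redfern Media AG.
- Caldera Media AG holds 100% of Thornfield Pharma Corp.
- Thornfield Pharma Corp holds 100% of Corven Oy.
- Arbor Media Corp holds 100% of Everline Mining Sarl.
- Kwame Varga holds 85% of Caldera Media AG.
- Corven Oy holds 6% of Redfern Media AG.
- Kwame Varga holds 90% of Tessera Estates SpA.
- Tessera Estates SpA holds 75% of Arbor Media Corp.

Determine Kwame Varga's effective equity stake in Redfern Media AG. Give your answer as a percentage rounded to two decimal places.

Kwame reaches Redfern along 2 paths.
Direct stake: 94% = 94%.
Via Caldera → Thornfield → Corven: 85% × 100% × 100% × 6% = 5.1%.
Total: 94% + 5.1% = 99.1%.
Rounded: 99.10%.

99.10%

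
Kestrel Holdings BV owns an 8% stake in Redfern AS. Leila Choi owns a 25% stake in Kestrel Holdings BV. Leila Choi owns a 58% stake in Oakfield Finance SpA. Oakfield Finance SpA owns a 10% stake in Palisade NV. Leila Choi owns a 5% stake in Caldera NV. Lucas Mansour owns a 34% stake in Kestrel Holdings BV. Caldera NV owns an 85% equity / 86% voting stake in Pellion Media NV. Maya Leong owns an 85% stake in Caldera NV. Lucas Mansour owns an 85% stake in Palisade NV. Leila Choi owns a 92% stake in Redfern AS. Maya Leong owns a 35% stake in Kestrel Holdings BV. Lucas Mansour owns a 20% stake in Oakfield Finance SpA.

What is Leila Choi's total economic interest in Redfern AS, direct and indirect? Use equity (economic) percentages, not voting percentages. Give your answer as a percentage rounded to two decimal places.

94.00%

Leila reaches Redfern along 2 paths.
Direct stake: 92% = 92%.
Via Kestrel: 25% × 8% = 2%.
Total: 92% + 2% = 94%.
Rounded: 94.00%.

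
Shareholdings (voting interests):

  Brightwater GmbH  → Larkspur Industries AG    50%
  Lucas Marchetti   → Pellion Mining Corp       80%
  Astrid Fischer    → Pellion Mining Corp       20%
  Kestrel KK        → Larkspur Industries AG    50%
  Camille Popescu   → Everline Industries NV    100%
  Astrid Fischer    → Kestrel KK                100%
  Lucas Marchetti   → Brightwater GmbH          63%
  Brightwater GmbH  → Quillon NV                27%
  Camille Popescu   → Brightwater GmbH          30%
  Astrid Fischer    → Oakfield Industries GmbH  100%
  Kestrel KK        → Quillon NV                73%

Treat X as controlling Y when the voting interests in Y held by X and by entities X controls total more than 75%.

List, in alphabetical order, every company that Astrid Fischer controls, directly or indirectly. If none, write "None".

Astrid holds 100% of Kestrel, so Astrid controls Kestrel.
Astrid holds 100% of Oakfield, so Astrid controls Oakfield.
No other company's threshold is met.

Kestrel KK, Oakfield Industries GmbH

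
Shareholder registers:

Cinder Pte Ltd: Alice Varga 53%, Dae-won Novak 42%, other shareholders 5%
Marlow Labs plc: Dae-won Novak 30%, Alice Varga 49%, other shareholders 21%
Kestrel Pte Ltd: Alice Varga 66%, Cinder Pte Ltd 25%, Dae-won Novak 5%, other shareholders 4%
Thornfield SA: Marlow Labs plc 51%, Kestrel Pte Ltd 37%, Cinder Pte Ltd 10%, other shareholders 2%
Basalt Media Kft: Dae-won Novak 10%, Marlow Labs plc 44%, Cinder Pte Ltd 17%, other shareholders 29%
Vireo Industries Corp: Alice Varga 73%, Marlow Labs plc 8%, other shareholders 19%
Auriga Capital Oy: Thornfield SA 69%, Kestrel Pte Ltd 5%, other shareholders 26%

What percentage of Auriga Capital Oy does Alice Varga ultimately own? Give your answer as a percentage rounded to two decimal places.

45.10%

Alice reaches Auriga along 6 paths.
Via Marlow → Thornfield: 49% × 51% × 69% = 17.2431%.
Via Kestrel → Thornfield: 66% × 37% × 69% = 16.8498%.
Via Cinder → Kestrel → Thornfield: 53% × 25% × 37% × 69% = 3.382725%.
Via Cinder → Thornfield: 53% × 10% × 69% = 3.657%.
Via Kestrel: 66% × 5% = 3.3%.
Via Cinder → Kestrel: 53% × 25% × 5% = 0.6625%.
Total: 17.2431% + 16.8498% + 3.382725% + 3.657% + 3.3% + 0.6625% = 45.095125%.
Rounded: 45.10%.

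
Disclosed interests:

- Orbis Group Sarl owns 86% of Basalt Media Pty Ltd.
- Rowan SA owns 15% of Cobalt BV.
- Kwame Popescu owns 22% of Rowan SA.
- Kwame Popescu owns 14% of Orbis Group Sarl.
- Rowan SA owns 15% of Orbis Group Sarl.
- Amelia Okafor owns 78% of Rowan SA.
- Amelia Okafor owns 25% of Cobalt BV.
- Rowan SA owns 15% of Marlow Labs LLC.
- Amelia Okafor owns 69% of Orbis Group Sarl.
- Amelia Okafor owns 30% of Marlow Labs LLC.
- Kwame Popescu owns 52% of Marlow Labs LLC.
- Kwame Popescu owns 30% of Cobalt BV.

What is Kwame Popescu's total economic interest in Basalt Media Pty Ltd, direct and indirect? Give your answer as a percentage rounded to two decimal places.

Kwame reaches Basalt along 2 paths.
Via Rowan → Orbis: 22% × 15% × 86% = 2.838%.
Via Orbis: 14% × 86% = 12.04%.
Total: 2.838% + 12.04% = 14.878%.
Rounded: 14.88%.

14.88%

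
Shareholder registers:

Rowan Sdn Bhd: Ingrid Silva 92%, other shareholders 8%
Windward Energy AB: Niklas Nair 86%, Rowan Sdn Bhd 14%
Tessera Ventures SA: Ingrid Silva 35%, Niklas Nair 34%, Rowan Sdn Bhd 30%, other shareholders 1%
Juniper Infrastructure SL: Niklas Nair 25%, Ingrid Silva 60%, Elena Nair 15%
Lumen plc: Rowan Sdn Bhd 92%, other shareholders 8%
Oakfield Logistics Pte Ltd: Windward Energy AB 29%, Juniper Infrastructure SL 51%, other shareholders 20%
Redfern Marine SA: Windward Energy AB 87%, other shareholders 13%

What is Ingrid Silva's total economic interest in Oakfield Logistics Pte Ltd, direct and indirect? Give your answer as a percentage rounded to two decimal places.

Ingrid reaches Oakfield along 2 paths.
Via Rowan → Windward: 92% × 14% × 29% = 3.7352%.
Via Juniper: 60% × 51% = 30.6%.
Total: 3.7352% + 30.6% = 34.3352%.
Rounded: 34.34%.

34.34%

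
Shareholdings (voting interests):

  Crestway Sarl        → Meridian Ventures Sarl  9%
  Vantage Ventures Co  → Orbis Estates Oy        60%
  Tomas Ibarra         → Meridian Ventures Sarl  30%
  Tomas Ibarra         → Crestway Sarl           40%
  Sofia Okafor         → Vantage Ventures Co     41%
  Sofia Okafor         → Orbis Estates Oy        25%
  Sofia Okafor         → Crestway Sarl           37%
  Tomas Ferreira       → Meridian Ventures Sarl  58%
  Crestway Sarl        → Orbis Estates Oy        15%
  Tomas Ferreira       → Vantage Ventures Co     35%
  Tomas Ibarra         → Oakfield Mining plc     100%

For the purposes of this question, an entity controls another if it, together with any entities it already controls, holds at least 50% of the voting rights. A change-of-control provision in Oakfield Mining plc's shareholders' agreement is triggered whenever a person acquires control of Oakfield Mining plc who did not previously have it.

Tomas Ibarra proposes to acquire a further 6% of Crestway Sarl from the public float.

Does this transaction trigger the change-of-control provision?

The purchase changes only Tomas Ibarra's holdings, so Tomas Ibarra is the only person who could newly come to control Oakfield.
Tomas Ibarra holds 100% of Oakfield, so Tomas Ibarra controls Oakfield.
So Tomas Ibarra already controls Oakfield before the transaction.
After the purchase, Tomas Ibarra's direct stake in Crestway rises to 40% + 6% = 46%.
Tomas Ibarra controlled Oakfield already, so this is not a new person acquiring control; every other person's position is unchanged or reduced.
No new person acquires control, so the clause is not triggered.

No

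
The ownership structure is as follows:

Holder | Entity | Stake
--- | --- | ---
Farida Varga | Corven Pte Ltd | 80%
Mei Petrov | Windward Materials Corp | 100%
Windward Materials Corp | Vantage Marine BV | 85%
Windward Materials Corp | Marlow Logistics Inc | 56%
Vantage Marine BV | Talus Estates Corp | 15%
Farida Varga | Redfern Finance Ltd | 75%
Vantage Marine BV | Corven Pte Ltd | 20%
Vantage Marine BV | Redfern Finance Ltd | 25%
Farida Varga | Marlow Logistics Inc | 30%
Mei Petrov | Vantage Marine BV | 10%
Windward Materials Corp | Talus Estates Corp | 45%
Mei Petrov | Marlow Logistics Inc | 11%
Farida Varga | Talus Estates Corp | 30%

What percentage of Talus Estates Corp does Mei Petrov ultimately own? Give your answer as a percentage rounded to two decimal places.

Mei reaches Talus along 3 paths.
Via Windward: 100% × 45% = 45%.
Via Vantage: 10% × 15% = 1.5%.
Via Windward → Vantage: 100% × 85% × 15% = 12.75%.
Total: 45% + 1.5% + 12.75% = 59.25%.

59.25%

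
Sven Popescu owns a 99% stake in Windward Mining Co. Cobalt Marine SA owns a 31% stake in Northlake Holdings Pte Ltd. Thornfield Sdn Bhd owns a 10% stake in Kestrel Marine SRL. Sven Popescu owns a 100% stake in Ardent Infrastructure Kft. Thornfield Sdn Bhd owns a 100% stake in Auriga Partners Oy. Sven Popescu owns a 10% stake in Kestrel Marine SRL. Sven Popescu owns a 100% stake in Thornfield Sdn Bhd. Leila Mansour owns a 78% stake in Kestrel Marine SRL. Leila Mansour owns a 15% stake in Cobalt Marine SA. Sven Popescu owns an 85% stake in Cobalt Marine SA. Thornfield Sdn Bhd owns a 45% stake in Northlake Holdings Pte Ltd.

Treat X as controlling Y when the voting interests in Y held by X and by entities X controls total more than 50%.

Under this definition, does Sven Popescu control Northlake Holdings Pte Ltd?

Yes

Sven holds 85% of Cobalt, so Sven controls Cobalt.
Sven holds 100% of Thornfield, so Sven controls Thornfield.
Cobalt and Thornfield together hold 31% + 45% = 76% of Northlake, so Sven controls Northlake.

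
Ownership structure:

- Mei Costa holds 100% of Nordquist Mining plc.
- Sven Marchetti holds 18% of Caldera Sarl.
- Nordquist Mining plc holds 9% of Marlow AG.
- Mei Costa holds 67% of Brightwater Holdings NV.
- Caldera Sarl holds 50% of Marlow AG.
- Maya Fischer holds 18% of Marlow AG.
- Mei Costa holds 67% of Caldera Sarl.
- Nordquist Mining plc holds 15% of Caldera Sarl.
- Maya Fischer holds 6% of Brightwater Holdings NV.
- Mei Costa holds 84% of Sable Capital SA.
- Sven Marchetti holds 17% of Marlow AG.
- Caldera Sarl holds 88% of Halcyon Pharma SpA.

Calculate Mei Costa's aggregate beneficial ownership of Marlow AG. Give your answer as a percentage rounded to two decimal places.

Mei reaches Marlow along 3 paths.
Via Nordquist → Caldera: 100% × 15% × 50% = 7.5%.
Via Caldera: 67% × 50% = 33.5%.
Via Nordquist: 100% × 9% = 9%.
Total: 7.5% + 33.5% + 9% = 50%.
Rounded: 50.00%.

50.00%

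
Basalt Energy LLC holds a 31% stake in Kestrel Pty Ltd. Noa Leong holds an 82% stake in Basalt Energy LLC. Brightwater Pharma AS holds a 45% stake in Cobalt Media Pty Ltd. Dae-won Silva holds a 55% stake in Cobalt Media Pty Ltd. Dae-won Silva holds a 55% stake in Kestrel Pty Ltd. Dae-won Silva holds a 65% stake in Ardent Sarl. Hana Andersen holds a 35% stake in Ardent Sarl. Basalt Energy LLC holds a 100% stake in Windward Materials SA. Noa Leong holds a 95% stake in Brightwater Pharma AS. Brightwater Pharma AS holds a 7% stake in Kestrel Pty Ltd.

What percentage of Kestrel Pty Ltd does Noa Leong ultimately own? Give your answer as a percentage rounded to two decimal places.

Noa reaches Kestrel along 2 paths.
Via Brightwater: 95% × 7% = 6.65%.
Via Basalt: 82% × 31% = 25.42%.
Total: 6.65% + 25.42% = 32.07%.

32.07%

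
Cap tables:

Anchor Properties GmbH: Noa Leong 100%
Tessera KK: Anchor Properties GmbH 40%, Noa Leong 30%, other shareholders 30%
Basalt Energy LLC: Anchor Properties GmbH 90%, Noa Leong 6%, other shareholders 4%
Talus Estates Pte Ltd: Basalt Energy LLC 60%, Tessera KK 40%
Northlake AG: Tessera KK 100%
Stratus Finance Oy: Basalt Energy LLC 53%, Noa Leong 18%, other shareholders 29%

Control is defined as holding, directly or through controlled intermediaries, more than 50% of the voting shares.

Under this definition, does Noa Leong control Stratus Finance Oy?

Noa holds 100% of Anchor, so Noa controls Anchor.
Anchor and Noa together hold 90% + 6% = 96% of Basalt, so Noa controls Basalt.
Basalt and Noa together hold 53% + 18% = 71% of Stratus, so Noa controls Stratus.

Yes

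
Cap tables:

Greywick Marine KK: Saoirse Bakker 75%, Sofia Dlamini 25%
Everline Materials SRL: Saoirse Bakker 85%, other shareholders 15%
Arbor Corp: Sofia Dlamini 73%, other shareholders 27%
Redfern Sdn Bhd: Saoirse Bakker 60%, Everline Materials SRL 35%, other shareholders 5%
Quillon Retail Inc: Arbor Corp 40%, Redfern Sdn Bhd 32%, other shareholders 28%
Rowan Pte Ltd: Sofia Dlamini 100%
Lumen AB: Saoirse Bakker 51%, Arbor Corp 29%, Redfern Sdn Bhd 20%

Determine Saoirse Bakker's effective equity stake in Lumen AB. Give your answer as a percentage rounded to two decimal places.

68.95%

Saoirse reaches Lumen along 3 paths.
Direct stake: 51% = 51%.
Via Redfern: 60% × 20% = 12%.
Via Everline → Redfern: 85% × 35% × 20% = 5.95%.
Total: 51% + 12% + 5.95% = 68.95%.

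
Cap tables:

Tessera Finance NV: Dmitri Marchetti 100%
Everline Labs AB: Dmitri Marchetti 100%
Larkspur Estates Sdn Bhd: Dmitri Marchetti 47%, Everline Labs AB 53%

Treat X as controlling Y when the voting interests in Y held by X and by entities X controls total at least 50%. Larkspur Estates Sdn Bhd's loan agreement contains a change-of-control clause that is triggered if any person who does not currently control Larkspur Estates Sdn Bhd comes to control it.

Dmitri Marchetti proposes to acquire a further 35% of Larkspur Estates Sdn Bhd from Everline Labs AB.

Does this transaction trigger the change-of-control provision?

The purchase adds only to Dmitri's holdings (Everline's stake shrinks), so Dmitri is the only person who could newly come to control Larkspur.
Dmitri holds 100% of Everline, so Dmitri controls Everline.
Dmitri and Everline together hold 47% + 53% = 100% of Larkspur, so Dmitri controls Larkspur.
So Dmitri already controls Larkspur before the transaction.
After the purchase, Dmitri's direct stake in Larkspur rises to 47% + 35% = 82%, and Everline's stake falls to 18%.
Dmitri controlled Larkspur already, so this is not a new person acquiring control; every other person's position is unchanged or reduced.
No new person acquires control, so the clause is not triggered.

No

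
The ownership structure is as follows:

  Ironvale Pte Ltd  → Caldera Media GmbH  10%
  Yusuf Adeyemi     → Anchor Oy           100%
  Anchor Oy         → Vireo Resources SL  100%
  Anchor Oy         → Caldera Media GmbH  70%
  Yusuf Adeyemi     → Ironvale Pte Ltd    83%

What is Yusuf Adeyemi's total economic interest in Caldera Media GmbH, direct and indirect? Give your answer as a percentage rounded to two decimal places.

78.30%

Yusuf reaches Caldera along 2 paths.
Via Anchor: 100% × 70% = 70%.
Via Ironvale: 83% × 10% = 8.3%.
Total: 70% + 8.3% = 78.3%.
Rounded: 78.30%.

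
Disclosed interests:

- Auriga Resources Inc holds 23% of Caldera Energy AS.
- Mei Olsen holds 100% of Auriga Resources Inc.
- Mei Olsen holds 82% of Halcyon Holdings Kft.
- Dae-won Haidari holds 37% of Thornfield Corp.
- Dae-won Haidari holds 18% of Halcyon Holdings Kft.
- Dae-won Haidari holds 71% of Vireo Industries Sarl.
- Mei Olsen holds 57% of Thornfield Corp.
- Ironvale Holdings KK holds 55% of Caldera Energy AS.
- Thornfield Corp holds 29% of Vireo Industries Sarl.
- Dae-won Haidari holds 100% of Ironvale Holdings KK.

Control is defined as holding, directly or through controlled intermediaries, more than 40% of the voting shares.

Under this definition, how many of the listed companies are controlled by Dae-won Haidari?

Dae-won holds 100% of Ironvale, so Dae-won controls Ironvale.
Dae-won holds 71% of Vireo, so Dae-won controls Vireo.
Ironvale holds 55% of Caldera, so Dae-won controls Caldera.
No other company's threshold is met.
Dae-won controls 3 companies.

3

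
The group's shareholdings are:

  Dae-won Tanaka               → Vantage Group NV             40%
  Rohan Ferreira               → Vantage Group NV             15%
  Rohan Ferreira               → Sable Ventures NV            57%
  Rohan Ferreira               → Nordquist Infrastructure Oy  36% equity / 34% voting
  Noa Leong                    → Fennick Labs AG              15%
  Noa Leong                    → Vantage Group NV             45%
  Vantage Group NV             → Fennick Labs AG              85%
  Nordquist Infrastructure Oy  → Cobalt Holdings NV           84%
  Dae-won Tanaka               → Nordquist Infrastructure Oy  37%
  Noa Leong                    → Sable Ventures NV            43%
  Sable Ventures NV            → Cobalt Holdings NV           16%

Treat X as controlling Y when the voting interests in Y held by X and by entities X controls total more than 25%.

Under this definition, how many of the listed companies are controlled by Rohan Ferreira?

Rohan holds 34% of Nordquist, so Rohan controls Nordquist.
Rohan holds 57% of Sable, so Rohan controls Sable.
Nordquist and Sable together hold 84% + 16% = 100% of Cobalt, so Rohan controls Cobalt.
No other company's threshold is met.
Rohan controls 3 companies.

3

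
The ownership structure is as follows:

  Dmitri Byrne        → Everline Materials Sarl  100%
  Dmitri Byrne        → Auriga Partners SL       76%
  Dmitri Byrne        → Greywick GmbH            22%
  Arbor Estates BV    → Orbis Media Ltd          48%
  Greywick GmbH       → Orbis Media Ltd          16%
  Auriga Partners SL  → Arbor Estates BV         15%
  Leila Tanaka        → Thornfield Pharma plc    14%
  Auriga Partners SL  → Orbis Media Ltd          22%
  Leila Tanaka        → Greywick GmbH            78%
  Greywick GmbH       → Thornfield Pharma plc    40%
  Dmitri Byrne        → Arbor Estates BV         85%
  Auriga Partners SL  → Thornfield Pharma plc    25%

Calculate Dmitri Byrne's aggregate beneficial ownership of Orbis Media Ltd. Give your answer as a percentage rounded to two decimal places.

66.51%

Dmitri reaches Orbis along 4 paths.
Via Arbor: 85% × 48% = 40.8%.
Via Auriga → Arbor: 76% × 15% × 48% = 5.472%.
Via Greywick: 22% × 16% = 3.52%.
Via Auriga: 76% × 22% = 16.72%.
Total: 40.8% + 5.472% + 3.52% + 16.72% = 66.512%.
Rounded: 66.51%.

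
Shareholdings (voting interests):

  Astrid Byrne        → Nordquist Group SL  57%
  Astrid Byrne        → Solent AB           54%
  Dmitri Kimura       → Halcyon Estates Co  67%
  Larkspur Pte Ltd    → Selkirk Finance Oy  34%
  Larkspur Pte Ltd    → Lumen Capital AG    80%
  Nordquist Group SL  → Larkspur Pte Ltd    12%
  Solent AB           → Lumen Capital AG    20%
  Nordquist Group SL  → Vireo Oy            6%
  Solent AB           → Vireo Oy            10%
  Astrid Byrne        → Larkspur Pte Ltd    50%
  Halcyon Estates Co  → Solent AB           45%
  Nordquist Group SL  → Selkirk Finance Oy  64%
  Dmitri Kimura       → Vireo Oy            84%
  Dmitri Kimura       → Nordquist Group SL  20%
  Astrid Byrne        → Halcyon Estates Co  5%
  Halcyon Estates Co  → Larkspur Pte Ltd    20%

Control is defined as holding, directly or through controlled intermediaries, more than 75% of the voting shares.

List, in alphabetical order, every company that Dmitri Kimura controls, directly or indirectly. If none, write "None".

Vireo Oy

Dmitri holds 84% of Vireo, so Dmitri controls Vireo.
No other company's threshold is met.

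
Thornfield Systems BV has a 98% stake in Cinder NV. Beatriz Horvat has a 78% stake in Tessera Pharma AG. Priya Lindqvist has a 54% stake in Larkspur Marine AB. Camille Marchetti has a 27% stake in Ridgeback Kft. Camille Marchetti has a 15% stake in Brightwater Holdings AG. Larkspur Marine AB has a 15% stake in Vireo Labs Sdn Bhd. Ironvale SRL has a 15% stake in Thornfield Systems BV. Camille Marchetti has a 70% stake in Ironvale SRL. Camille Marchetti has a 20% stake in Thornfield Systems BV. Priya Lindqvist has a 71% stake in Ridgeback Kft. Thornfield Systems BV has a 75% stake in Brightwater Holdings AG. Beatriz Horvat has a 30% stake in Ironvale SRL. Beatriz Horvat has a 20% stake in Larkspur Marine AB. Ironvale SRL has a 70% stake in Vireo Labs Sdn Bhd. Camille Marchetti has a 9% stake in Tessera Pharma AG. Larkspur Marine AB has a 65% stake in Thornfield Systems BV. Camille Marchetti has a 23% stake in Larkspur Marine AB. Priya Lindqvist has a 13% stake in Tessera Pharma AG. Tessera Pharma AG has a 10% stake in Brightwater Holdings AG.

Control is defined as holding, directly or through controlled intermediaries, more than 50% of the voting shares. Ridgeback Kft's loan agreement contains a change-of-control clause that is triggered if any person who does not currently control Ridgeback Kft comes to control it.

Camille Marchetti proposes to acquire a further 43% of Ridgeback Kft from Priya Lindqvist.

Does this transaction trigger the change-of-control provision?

Yes

The purchase adds only to Camille's holdings (Priya's stake shrinks), so Camille is the only person who could newly come to control Ridgeback.
Camille holds 70% of Ironvale, so Camille controls Ironvale.
Ironvale holds 70% of Vireo, so Camille controls Vireo.
In Ridgeback, Camille's side holds only 27%, not > 50%.
So before the transaction, Camille does not control Ridgeback.
After the purchase, Camille's direct stake in Ridgeback rises to 27% + 43% = 70%, and Priya's stake falls to 28%.
Camille holds 70% of Ridgeback, so Camille controls Ridgeback.
Camille did not control Ridgeback before and does after, so the clause is triggered.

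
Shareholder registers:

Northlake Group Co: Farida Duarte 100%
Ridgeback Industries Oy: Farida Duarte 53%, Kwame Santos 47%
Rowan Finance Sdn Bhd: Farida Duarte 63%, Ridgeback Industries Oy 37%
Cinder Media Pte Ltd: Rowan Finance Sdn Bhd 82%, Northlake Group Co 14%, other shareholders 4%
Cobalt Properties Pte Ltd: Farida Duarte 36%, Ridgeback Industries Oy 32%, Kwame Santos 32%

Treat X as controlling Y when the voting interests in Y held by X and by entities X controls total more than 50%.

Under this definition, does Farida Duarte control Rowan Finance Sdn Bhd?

Yes

Farida holds 53% of Ridgeback, so Farida controls Ridgeback.
Farida and Ridgeback together hold 63% + 37% = 100% of Rowan, so Farida controls Rowan.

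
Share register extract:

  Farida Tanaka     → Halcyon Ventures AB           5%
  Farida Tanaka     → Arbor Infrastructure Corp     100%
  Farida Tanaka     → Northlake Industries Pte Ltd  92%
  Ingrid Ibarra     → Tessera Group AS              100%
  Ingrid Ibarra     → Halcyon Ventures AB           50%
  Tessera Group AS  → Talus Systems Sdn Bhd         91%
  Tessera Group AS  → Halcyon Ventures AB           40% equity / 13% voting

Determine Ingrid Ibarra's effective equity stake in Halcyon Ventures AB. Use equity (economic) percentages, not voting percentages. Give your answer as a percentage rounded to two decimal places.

Ingrid reaches Halcyon along 2 paths.
Via Tessera: 100% × 40% = 40%.
Direct stake: 50% = 50%.
Total: 40% + 50% = 90%.
Rounded: 90.00%.

90.00%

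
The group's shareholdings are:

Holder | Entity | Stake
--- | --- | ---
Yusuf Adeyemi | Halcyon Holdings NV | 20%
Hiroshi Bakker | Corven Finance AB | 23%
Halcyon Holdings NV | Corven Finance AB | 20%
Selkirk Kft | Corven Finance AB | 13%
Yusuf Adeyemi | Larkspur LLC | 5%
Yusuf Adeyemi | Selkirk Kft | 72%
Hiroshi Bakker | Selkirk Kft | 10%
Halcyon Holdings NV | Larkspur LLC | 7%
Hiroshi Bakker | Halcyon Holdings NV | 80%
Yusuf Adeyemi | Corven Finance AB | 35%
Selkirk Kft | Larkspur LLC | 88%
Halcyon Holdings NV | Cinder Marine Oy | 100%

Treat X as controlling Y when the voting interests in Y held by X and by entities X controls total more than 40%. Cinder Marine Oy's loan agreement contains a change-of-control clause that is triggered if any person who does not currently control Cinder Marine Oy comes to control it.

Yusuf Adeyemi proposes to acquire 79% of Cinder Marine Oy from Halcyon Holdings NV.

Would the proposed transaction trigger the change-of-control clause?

Yes

The purchase adds only to Yusuf's holdings (Halcyon's stake shrinks), so Yusuf is the only person who could newly come to control Cinder.
Yusuf holds 72% of Selkirk, so Yusuf controls Selkirk.
Yusuf and Selkirk together hold 35% + 13% = 48% of Corven, so Yusuf controls Corven.
Yusuf and Selkirk together hold 5% + 88% = 93% of Larkspur, so Yusuf controls Larkspur.
Neither Yusuf nor any entity Yusuf controls holds any voting interest in Cinder.
So before the transaction, Yusuf does not control Cinder.
After the purchase, Yusuf holds 79% of Cinder directly, and Halcyon's stake falls to 21%.
Yusuf holds 79% of Cinder, so Yusuf controls Cinder.
Yusuf did not control Cinder before and does after, so the clause is triggered.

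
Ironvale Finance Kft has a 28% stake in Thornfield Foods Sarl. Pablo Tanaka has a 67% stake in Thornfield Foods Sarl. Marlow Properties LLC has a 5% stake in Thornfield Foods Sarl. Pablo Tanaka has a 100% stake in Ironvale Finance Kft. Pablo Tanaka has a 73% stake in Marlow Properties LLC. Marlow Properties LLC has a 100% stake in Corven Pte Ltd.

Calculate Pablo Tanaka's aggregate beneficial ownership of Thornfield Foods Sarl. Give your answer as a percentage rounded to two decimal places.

98.65%

Pablo reaches Thornfield along 3 paths.
Via Ironvale: 100% × 28% = 28%.
Direct stake: 67% = 67%.
Via Marlow: 73% × 5% = 3.65%.
Total: 28% + 67% + 3.65% = 98.65%.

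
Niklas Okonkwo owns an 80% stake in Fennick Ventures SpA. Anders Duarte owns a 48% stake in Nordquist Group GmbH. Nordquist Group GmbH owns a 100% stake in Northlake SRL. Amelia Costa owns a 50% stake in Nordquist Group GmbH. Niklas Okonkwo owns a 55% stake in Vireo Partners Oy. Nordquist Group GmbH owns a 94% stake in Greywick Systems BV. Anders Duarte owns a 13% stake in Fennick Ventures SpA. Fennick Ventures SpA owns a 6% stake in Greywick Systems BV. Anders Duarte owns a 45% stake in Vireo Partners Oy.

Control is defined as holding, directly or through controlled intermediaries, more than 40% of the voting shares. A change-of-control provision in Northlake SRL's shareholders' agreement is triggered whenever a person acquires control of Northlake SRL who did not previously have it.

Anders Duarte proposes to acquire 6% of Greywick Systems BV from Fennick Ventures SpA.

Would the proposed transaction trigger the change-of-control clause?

The purchase adds only to Anders's holdings (Fennick's stake shrinks), so Anders is the only person who could newly come to control Northlake.
Anders holds 48% of Nordquist, so Anders controls Nordquist.
Nordquist holds 100% of Northlake, so Anders controls Northlake.
So Anders already controls Northlake before the transaction.
After the purchase, Anders holds 6% of Greywick directly, and Fennick's stake falls to 0%.
Anders controlled Northlake already, so this is not a new person acquiring control; every other person's position is unchanged or reduced.
No new person acquires control, so the clause is not triggered.

No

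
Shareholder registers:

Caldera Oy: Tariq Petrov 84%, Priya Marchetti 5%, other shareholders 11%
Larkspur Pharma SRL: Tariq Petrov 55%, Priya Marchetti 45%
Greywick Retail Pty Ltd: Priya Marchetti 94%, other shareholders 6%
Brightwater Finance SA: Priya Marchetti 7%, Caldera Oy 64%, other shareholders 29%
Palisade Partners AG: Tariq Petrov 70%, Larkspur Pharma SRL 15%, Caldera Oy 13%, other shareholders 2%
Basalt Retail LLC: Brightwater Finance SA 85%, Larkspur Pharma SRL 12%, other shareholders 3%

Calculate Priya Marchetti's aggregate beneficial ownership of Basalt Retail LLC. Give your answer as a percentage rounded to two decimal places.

14.07%

Priya reaches Basalt along 3 paths.
Via Brightwater: 7% × 85% = 5.95%.
Via Caldera → Brightwater: 5% × 64% × 85% = 2.72%.
Via Larkspur: 45% × 12% = 5.4%.
Total: 5.95% + 2.72% + 5.4% = 14.07%.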